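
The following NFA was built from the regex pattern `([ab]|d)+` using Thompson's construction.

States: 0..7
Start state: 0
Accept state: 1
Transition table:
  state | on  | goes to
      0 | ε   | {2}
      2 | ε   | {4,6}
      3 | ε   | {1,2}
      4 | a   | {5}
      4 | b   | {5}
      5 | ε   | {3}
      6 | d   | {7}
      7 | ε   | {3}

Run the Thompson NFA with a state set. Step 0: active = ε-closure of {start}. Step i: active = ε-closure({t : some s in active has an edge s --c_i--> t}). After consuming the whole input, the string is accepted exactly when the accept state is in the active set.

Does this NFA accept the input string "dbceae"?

Answer: REJECT

Derivation:
initial (ε-close {0}): {0,2,4,6}
'd' @ 1: {1,2,3,4,6,7}  (accept∈set)
'b' @ 2: {1,2,3,4,5,6}  (accept∈set)
'c' @ 3: {}  — dead — no transitions
rest 'eae' ignored (set empty)
after full input: {}  (accept=1 not in)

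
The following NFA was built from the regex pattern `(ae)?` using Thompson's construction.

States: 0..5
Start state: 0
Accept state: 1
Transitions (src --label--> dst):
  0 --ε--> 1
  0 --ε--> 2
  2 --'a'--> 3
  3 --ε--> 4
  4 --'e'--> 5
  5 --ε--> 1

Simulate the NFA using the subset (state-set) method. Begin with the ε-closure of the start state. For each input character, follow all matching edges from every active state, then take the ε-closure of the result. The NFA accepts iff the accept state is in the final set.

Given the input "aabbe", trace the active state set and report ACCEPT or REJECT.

start: ε-closure({0}) = {0,1,2}
'a' @ 1: {3,4}
'a' @ 2: {}  — dead — no transitions
rest 'bbe' ignored (set empty)
after full input: {}  (accept=1 not in)

Answer: REJECT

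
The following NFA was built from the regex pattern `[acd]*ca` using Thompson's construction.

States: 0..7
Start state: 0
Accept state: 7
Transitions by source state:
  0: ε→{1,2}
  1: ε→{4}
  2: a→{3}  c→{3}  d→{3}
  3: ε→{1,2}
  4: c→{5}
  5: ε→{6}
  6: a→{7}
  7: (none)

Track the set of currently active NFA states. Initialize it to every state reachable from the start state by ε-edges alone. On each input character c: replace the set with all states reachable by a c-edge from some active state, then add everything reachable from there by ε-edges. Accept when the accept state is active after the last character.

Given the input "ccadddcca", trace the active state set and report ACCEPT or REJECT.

initial (ε-close {0}): {0,1,2,4}
'c' @ 1: {1,2,3,4,5,6}
'c' @ 2: {1,2,3,4,5,6}
'a' @ 3: {1,2,3,4,7}  ✓accept
'd' @ 4: {1,2,3,4}
'd' @ 5: {1,2,3,4}
'd' @ 6: {1,2,3,4}
'c' @ 7: {1,2,3,4,5,6}
'c' @ 8: {1,2,3,4,5,6}
'a' @ 9: {1,2,3,4,7}  ✓accept
after full input: {1,2,3,4,7}  (accept=7 in)

Answer: ACCEPT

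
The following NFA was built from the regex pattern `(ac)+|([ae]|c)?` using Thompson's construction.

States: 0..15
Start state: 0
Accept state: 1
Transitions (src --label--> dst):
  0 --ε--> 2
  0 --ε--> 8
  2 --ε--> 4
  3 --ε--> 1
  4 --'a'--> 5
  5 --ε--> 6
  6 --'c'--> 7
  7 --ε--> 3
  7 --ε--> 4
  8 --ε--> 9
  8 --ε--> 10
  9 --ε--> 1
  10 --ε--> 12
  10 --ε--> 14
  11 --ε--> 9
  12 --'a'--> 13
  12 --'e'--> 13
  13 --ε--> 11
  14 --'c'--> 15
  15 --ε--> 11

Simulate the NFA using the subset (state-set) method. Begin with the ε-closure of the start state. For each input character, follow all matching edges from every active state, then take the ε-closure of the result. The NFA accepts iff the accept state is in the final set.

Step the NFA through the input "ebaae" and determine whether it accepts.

initial (ε-close {0}): {0,1,2,4,8,9,10,12,14}
'e' @ 1: {1,9,11,13}  [accepting]
'b' @ 2: {}  — state set empty
rest 'aae' ignored (set empty)
after full input: {}  (accept=1 not in)

Answer: REJECT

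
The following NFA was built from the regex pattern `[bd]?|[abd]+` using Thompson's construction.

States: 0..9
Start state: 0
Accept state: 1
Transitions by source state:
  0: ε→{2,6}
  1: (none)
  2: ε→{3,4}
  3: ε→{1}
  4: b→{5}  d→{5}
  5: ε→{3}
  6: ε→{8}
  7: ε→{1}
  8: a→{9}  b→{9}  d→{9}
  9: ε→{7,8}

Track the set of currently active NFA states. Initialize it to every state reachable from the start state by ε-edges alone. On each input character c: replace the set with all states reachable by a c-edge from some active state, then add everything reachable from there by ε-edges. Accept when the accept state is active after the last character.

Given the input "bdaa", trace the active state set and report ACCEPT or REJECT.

start: ε-closure({0}) = {0,1,2,3,4,6,8}
'b' @ 1: {1,3,5,7,8,9}  ✓accept
'd' @ 2: {1,7,8,9}  ✓accept
'a' @ 3: {1,7,8,9}  ✓accept
'a' @ 4: {1,7,8,9}  ✓accept
end set {1,7,8,9} — state 1 in

Answer: ACCEPT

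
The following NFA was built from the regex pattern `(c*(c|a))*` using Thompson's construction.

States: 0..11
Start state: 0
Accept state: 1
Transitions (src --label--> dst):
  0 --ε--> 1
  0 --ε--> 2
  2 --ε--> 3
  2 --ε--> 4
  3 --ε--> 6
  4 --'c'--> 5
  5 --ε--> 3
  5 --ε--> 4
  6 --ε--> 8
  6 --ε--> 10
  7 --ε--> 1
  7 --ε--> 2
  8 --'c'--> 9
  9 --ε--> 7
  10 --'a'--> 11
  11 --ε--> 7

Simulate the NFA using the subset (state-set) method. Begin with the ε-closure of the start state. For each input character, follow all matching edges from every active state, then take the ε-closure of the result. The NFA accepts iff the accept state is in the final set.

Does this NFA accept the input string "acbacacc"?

Answer: REJECT

Steps:
initial (ε-close {0}): {0,1,2,3,4,6,8,10}
'a' @ 1: {1,2,3,4,6,7,8,10,11}  (accept∈set)
'c' @ 2: {1,2,3,4,5,6,7,8,9,10}  (accept∈set)
'b' @ 3: {}  — no active states
rest 'acacc' ignored (set empty)
final: {}; accept 1 not in set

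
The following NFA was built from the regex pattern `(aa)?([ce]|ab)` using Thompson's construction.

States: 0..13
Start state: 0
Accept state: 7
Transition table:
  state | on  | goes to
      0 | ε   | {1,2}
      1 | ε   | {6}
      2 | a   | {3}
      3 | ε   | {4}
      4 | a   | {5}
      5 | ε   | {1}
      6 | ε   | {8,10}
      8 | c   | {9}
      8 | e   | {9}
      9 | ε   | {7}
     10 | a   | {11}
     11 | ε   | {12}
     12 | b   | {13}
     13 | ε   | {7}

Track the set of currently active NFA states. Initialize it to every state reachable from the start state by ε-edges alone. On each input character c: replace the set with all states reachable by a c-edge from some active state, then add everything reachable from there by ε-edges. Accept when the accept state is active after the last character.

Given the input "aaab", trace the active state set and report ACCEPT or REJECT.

start: ε-closure({0}) = {0,1,2,6,8,10}
'a' @ 1: {3,4,11,12}
'a' @ 2: {1,5,6,8,10}
'a' @ 3: {11,12}
'b' @ 4: {7,13}  [accepting]
end set {7,13} — state 7 in

Answer: ACCEPT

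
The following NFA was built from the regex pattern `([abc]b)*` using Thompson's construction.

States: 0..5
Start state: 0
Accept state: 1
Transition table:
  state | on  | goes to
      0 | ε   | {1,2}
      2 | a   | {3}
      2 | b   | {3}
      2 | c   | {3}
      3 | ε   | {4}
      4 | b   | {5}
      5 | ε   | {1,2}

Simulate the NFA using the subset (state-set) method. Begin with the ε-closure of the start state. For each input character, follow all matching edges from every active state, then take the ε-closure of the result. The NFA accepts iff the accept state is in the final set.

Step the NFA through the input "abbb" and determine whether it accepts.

S₀ = ε-closure({0}) = {0,1,2}
'a' @ 1: {3,4}
'b' @ 2: {1,2,5}  ✓accept
'b' @ 3: {3,4}
'b' @ 4: {1,2,5}  ✓accept
final: {1,2,5}; accept 1 in set

Answer: ACCEPT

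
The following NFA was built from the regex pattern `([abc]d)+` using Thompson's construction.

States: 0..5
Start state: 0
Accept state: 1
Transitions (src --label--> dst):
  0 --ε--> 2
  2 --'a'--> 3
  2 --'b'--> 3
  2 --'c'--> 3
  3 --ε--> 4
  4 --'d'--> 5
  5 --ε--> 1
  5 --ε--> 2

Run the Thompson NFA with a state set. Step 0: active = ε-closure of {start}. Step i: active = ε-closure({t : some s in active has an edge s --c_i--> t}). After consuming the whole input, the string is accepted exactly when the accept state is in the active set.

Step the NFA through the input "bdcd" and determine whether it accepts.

Answer: ACCEPT

Derivation:
initial (ε-close {0}): {0,2}
'b' @ 1: {3,4}
'd' @ 2: {1,2,5}  ✓accept
'c' @ 3: {3,4}
'd' @ 4: {1,2,5}  ✓accept
after full input: {1,2,5}  (accept=1 in)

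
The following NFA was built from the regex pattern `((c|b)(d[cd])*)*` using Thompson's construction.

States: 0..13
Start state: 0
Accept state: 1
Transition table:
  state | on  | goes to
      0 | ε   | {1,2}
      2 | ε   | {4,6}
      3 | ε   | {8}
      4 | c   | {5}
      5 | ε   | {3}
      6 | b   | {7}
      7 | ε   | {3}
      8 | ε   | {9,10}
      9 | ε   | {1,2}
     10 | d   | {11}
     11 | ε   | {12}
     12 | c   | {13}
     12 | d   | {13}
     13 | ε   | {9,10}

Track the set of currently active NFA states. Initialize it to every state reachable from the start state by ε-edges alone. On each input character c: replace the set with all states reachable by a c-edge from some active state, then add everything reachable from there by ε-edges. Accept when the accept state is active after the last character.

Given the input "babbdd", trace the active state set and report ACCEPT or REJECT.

Answer: REJECT

Trace:
initial (ε-close {0}): {0,1,2,4,6}
'b' @ 1: {1,2,3,4,6,7,8,9,10}  ✓accept
'a' @ 2: {}  — dead — no transitions
rest 'bbdd' ignored (set empty)
final: {}; accept 1 not in set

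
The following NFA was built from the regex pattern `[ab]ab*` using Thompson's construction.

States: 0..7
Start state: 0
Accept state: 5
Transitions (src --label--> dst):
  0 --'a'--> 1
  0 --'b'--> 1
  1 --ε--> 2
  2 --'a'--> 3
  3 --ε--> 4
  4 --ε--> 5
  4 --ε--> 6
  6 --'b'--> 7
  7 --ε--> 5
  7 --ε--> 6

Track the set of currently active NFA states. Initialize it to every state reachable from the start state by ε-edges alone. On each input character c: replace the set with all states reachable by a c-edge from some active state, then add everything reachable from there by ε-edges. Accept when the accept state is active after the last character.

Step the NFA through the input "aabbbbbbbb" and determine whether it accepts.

S₀ = ε-closure({0}) = {0}
'a' @ 1: {1,2}
'a' @ 2: {3,4,5,6}  ✓accept
'b' @ 3: {5,6,7}  ✓accept
'b' @ 4: {5,6,7}  ✓accept
'b' @ 5: {5,6,7}  ✓accept
'b' @ 6: {5,6,7}  ✓accept
'b' @ 7: {5,6,7}  ✓accept
'b' @ 8: {5,6,7}  ✓accept
'b' @ 9: {5,6,7}  ✓accept
'b' @ 10: {5,6,7}  ✓accept
final: {5,6,7}; accept 5 in set

Answer: ACCEPT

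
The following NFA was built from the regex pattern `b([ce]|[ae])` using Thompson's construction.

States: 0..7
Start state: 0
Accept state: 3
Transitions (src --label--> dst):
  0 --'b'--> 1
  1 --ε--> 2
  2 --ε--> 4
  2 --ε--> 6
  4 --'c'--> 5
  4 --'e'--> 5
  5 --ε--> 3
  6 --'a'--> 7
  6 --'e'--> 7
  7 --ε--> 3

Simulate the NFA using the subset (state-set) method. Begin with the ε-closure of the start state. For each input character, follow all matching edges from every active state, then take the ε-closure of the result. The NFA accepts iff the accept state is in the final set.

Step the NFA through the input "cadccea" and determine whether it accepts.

Answer: REJECT

Steps:
initial (ε-close {0}): {0}
'c' @ 1: {}  — dead — no transitions
rest 'adccea' ignored (set empty)
end set {} — state 3 not in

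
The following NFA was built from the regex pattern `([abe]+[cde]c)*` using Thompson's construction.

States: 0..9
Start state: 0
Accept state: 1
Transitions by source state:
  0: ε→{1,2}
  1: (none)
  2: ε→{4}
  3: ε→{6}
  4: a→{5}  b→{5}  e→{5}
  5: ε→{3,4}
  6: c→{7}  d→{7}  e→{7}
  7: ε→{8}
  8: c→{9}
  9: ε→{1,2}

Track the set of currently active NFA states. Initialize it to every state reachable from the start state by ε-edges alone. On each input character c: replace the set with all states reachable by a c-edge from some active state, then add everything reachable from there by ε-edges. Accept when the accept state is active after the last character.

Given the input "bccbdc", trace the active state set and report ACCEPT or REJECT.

Answer: ACCEPT

Derivation:
initial (ε-close {0}): {0,1,2,4}
'b' @ 1: {3,4,5,6}
'c' @ 2: {7,8}
'c' @ 3: {1,2,4,9}  (accept∈set)
'b' @ 4: {3,4,5,6}
'd' @ 5: {7,8}
'c' @ 6: {1,2,4,9}  (accept∈set)
after full input: {1,2,4,9}  (accept=1 in)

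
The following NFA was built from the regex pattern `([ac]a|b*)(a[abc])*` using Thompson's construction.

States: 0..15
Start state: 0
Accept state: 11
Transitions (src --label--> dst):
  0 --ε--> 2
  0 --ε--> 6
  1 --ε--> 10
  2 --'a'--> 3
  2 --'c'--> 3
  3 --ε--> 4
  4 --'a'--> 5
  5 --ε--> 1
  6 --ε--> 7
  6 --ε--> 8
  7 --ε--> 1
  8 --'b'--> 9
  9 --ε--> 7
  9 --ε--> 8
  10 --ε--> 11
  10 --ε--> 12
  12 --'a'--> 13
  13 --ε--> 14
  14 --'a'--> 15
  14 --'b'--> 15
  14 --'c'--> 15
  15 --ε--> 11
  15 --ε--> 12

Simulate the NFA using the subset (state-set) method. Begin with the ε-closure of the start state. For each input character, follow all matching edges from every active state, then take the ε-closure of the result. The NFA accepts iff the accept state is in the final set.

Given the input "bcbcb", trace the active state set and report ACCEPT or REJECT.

start: ε-closure({0}) = {0,1,2,6,7,8,10,11,12}
'b' @ 1: {1,7,8,9,10,11,12}  ✓accept
'c' @ 2: {}  — no active states
rest 'bcb' ignored (set empty)
after full input: {}  (accept=11 not in)

Answer: REJECT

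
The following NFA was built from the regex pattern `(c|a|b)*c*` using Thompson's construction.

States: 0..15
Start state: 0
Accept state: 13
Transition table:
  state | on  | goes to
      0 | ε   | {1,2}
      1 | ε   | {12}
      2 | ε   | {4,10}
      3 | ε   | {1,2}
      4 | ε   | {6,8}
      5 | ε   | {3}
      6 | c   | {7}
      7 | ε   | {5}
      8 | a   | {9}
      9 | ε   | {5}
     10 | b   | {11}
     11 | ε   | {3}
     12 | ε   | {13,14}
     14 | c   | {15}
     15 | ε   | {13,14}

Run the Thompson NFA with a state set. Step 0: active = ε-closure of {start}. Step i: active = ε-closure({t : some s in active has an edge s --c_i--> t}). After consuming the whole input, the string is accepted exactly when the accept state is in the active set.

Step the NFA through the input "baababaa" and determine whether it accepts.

S₀ = ε-closure({0}) = {0,1,2,4,6,8,10,12,13,14}
'b' @ 1: {1,2,3,4,6,8,10,11,12,13,14}  [accepting]
'a' @ 2: {1,2,3,4,5,6,8,9,10,12,13,14}  [accepting]
'a' @ 3: {1,2,3,4,5,6,8,9,10,12,13,14}  [accepting]
'b' @ 4: {1,2,3,4,6,8,10,11,12,13,14}  [accepting]
'a' @ 5: {1,2,3,4,5,6,8,9,10,12,13,14}  [accepting]
'b' @ 6: {1,2,3,4,6,8,10,11,12,13,14}  [accepting]
'a' @ 7: {1,2,3,4,5,6,8,9,10,12,13,14}  [accepting]
'a' @ 8: {1,2,3,4,5,6,8,9,10,12,13,14}  [accepting]
final: {1,2,3,4,5,6,8,9,10,12,13,14}; accept 13 in set

Answer: ACCEPT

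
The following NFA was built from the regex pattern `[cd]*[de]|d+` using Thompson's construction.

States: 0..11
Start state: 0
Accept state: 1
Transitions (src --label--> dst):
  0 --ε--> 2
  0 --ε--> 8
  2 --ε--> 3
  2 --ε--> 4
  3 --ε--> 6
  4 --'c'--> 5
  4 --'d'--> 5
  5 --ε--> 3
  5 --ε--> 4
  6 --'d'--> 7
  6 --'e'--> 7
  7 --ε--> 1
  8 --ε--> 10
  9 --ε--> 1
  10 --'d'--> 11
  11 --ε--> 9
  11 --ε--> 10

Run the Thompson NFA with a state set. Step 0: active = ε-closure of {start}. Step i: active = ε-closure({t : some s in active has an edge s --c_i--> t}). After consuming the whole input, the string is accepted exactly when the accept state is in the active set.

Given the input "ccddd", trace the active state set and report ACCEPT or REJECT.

Answer: ACCEPT

Derivation:
start: ε-closure({0}) = {0,2,3,4,6,8,10}
'c' @ 1: {3,4,5,6}
'c' @ 2: {3,4,5,6}
'd' @ 3: {1,3,4,5,6,7}  [accepting]
'd' @ 4: {1,3,4,5,6,7}  [accepting]
'd' @ 5: {1,3,4,5,6,7}  [accepting]
final: {1,3,4,5,6,7}; accept 1 in set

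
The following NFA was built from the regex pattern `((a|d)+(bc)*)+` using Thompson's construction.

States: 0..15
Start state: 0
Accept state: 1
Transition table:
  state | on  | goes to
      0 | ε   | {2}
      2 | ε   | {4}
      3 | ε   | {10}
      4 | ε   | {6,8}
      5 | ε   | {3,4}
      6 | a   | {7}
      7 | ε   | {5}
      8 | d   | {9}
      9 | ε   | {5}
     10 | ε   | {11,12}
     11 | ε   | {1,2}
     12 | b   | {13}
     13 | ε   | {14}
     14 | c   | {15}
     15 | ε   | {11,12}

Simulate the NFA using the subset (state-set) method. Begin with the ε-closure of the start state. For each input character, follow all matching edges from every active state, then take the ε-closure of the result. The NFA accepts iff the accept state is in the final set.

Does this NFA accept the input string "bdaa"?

Answer: REJECT

Derivation:
initial (ε-close {0}): {0,2,4,6,8}
'b' @ 1: {}  — dead — no transitions
rest 'daa' ignored (set empty)
final: {}; accept 1 not in set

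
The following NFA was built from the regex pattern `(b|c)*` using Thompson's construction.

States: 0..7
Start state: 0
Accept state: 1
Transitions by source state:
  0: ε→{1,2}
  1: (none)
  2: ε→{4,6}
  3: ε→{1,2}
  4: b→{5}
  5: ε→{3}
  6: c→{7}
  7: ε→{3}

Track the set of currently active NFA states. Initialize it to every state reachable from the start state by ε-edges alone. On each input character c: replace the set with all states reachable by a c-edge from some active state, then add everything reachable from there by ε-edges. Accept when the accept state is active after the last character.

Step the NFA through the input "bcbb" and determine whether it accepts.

Answer: ACCEPT

Trace:
S₀ = ε-closure({0}) = {0,1,2,4,6}
'b' @ 1: {1,2,3,4,5,6}  [accepting]
'c' @ 2: {1,2,3,4,6,7}  [accepting]
'b' @ 3: {1,2,3,4,5,6}  [accepting]
'b' @ 4: {1,2,3,4,5,6}  [accepting]
end set {1,2,3,4,5,6} — state 1 in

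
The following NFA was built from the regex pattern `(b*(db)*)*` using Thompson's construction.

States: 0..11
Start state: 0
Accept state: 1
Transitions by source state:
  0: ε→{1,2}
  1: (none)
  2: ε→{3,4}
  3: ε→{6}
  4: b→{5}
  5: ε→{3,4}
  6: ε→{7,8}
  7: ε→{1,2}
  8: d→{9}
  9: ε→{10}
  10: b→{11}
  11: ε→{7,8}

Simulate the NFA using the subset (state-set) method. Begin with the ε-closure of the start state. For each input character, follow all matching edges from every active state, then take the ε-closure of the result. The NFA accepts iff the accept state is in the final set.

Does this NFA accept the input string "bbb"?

initial (ε-close {0}): {0,1,2,3,4,6,7,8}
'b' @ 1: {1,2,3,4,5,6,7,8}  [accepting]
'b' @ 2: {1,2,3,4,5,6,7,8}  [accepting]
'b' @ 3: {1,2,3,4,5,6,7,8}  [accepting]
after full input: {1,2,3,4,5,6,7,8}  (accept=1 in)

Answer: ACCEPT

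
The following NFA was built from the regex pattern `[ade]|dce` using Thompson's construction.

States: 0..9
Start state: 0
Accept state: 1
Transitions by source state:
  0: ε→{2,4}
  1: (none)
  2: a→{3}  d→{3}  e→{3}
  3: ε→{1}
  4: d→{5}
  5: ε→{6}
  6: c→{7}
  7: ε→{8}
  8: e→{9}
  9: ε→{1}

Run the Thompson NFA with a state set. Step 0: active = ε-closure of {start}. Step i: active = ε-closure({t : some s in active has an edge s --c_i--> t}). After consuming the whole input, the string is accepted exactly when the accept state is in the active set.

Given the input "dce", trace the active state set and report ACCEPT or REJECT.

Answer: ACCEPT

Trace:
initial (ε-close {0}): {0,2,4}
'd' @ 1: {1,3,5,6}  (accept∈set)
'c' @ 2: {7,8}
'e' @ 3: {1,9}  (accept∈set)
after full input: {1,9}  (accept=1 in)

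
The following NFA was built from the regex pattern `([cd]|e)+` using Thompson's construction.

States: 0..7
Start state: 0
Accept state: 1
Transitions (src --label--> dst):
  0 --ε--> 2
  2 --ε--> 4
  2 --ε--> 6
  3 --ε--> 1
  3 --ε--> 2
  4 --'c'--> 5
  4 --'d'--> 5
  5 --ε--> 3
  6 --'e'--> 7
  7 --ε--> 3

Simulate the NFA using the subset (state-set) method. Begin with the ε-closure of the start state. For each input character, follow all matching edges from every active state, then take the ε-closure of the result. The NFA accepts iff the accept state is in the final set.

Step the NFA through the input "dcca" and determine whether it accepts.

S₀ = ε-closure({0}) = {0,2,4,6}
'd' @ 1: {1,2,3,4,5,6}  (accept∈set)
'c' @ 2: {1,2,3,4,5,6}  (accept∈set)
'c' @ 3: {1,2,3,4,5,6}  (accept∈set)
'a' @ 4: {}  — state set empty
final: {}; accept 1 not in set

Answer: REJECT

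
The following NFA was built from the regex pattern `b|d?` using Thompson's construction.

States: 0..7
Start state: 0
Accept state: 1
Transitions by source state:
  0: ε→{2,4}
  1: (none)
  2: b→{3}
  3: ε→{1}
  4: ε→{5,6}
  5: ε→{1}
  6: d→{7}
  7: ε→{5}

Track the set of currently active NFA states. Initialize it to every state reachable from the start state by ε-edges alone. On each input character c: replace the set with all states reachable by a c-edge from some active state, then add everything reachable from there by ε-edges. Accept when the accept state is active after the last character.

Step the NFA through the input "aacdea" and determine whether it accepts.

Answer: REJECT

Derivation:
start: ε-closure({0}) = {0,1,2,4,5,6}
'a' @ 1: {}  — dead — no transitions
rest 'acdea' ignored (set empty)
final: {}; accept 1 not in set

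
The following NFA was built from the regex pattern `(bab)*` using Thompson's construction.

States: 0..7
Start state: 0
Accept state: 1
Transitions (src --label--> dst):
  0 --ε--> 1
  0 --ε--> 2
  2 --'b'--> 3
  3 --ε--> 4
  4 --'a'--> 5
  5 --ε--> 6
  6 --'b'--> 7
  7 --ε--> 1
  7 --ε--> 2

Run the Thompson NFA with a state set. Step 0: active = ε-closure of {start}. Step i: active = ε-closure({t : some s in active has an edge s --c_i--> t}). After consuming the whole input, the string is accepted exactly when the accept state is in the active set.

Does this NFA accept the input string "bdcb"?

Answer: REJECT

Trace:
initial (ε-close {0}): {0,1,2}
'b' @ 1: {3,4}
'd' @ 2: {}  — no active states
rest 'cb' ignored (set empty)
final: {}; accept 1 not in set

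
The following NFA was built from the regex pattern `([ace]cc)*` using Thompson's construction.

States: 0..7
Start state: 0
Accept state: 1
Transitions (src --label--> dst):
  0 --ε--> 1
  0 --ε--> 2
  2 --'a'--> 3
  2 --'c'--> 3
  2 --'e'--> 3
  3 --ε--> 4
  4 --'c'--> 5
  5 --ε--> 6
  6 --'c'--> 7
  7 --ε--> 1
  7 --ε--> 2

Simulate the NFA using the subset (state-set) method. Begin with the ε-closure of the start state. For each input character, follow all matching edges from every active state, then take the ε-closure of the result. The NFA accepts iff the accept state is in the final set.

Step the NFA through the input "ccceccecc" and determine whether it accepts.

S₀ = ε-closure({0}) = {0,1,2}
'c' @ 1: {3,4}
'c' @ 2: {5,6}
'c' @ 3: {1,2,7}  (accept∈set)
'e' @ 4: {3,4}
'c' @ 5: {5,6}
'c' @ 6: {1,2,7}  (accept∈set)
'e' @ 7: {3,4}
'c' @ 8: {5,6}
'c' @ 9: {1,2,7}  (accept∈set)
after full input: {1,2,7}  (accept=1 in)

Answer: ACCEPT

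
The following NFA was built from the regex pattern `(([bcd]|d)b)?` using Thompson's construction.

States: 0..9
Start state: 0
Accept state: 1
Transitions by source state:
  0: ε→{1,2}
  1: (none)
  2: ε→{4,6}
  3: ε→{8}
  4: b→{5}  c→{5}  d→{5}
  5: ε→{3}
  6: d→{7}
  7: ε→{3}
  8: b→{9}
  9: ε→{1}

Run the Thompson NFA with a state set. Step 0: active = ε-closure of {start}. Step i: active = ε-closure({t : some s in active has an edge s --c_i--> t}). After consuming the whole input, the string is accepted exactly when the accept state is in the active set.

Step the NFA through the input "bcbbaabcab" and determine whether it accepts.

start: ε-closure({0}) = {0,1,2,4,6}
'b' @ 1: {3,5,8}
'c' @ 2: {}  — no active states
rest 'bbaabcab' ignored (set empty)
final: {}; accept 1 not in set

Answer: REJECT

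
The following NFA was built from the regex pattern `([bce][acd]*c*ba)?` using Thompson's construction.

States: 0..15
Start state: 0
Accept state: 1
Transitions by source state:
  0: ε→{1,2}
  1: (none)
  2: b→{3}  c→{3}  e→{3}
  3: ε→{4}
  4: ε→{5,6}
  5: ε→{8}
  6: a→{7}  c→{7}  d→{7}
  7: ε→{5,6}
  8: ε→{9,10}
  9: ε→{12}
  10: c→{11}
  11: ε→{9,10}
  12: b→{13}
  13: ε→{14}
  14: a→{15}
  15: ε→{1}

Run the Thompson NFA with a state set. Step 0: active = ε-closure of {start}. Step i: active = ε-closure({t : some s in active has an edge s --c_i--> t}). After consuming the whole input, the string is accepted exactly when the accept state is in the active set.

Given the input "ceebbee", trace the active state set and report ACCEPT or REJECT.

Answer: REJECT

Steps:
start: ε-closure({0}) = {0,1,2}
'c' @ 1: {3,4,5,6,8,9,10,12}
'e' @ 2: {}  — state set empty
rest 'ebbee' ignored (set empty)
after full input: {}  (accept=1 not in)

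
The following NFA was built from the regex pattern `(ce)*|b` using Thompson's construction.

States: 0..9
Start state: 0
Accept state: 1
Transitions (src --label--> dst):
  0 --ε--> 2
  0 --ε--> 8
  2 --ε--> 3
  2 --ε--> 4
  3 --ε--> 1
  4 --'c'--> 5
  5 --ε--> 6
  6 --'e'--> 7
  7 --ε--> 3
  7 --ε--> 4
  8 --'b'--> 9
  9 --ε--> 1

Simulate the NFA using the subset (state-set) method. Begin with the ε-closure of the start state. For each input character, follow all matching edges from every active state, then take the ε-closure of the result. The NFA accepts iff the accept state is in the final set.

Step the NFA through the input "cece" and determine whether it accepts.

Answer: ACCEPT

Trace:
S₀ = ε-closure({0}) = {0,1,2,3,4,8}
'c' @ 1: {5,6}
'e' @ 2: {1,3,4,7}  (accept∈set)
'c' @ 3: {5,6}
'e' @ 4: {1,3,4,7}  (accept∈set)
end set {1,3,4,7} — state 1 in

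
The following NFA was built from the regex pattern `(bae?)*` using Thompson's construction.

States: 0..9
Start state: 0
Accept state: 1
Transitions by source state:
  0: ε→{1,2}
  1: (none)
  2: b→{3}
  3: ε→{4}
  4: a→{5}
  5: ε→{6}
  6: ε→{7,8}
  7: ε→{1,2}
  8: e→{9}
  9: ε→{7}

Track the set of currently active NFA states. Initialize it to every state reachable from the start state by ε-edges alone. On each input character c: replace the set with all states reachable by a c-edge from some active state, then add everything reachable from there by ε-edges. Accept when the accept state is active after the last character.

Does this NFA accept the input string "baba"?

S₀ = ε-closure({0}) = {0,1,2}
'b' @ 1: {3,4}
'a' @ 2: {1,2,5,6,7,8}  (accept∈set)
'b' @ 3: {3,4}
'a' @ 4: {1,2,5,6,7,8}  (accept∈set)
final: {1,2,5,6,7,8}; accept 1 in set

Answer: ACCEPT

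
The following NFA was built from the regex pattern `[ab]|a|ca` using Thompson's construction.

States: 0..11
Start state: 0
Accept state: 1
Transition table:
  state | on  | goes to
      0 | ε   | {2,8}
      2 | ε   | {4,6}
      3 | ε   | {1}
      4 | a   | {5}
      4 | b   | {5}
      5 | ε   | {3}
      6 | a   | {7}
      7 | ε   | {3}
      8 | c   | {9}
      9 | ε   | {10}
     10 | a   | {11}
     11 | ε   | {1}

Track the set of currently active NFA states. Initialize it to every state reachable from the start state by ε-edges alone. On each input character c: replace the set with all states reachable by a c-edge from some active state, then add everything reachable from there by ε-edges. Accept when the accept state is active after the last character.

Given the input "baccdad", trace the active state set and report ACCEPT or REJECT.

start: ε-closure({0}) = {0,2,4,6,8}
'b' @ 1: {1,3,5}  [accepting]
'a' @ 2: {}  — no active states
rest 'ccdad' ignored (set empty)
after full input: {}  (accept=1 not in)

Answer: REJECT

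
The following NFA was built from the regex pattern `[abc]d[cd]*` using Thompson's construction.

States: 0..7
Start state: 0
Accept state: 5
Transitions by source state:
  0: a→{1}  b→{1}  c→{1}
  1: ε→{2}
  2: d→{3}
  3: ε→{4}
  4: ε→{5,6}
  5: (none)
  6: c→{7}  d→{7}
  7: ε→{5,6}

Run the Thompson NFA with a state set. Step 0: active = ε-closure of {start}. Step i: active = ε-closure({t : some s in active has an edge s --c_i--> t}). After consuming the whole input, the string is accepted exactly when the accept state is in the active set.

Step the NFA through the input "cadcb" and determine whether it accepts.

start: ε-closure({0}) = {0}
'c' @ 1: {1,2}
'a' @ 2: {}  — state set empty
rest 'dcb' ignored (set empty)
end set {} — state 5 not in

Answer: REJECT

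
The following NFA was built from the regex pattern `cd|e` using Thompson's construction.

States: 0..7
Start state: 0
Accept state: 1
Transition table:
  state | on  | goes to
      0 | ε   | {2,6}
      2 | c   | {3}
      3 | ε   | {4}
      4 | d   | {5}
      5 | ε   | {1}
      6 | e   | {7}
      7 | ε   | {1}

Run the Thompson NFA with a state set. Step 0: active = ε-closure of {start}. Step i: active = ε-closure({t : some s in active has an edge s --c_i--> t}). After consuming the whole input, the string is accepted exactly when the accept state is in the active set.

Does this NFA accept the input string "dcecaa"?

Answer: REJECT

Derivation:
S₀ = ε-closure({0}) = {0,2,6}
'd' @ 1: {}  — no active states
rest 'cecaa' ignored (set empty)
final: {}; accept 1 not in set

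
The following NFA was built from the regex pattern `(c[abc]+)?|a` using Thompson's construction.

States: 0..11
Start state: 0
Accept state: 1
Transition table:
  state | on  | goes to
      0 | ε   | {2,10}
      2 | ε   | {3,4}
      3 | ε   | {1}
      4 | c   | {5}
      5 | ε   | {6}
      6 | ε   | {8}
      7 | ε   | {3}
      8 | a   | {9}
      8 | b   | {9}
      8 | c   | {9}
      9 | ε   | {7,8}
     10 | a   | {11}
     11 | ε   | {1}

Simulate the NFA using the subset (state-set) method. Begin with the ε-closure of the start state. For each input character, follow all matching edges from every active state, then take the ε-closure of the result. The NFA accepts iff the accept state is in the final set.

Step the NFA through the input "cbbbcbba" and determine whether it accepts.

S₀ = ε-closure({0}) = {0,1,2,3,4,10}
'c' @ 1: {5,6,8}
'b' @ 2: {1,3,7,8,9}  (accept∈set)
'b' @ 3: {1,3,7,8,9}  (accept∈set)
'b' @ 4: {1,3,7,8,9}  (accept∈set)
'c' @ 5: {1,3,7,8,9}  (accept∈set)
'b' @ 6: {1,3,7,8,9}  (accept∈set)
'b' @ 7: {1,3,7,8,9}  (accept∈set)
'a' @ 8: {1,3,7,8,9}  (accept∈set)
after full input: {1,3,7,8,9}  (accept=1 in)

Answer: ACCEPT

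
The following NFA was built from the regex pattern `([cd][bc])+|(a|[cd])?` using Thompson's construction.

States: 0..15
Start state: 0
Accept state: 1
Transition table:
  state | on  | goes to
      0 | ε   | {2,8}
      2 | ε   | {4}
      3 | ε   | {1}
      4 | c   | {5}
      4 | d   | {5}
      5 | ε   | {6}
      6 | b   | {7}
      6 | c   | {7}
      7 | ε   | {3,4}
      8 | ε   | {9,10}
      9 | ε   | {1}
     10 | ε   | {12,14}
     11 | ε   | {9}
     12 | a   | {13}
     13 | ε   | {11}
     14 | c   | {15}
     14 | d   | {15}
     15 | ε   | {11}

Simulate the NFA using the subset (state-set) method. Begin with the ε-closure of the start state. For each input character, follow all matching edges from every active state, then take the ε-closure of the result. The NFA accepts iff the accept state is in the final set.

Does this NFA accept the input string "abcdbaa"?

start: ε-closure({0}) = {0,1,2,4,8,9,10,12,14}
'a' @ 1: {1,9,11,13}  (accept∈set)
'b' @ 2: {}  — state set empty
rest 'cdbaa' ignored (set empty)
final: {}; accept 1 not in set

Answer: REJECT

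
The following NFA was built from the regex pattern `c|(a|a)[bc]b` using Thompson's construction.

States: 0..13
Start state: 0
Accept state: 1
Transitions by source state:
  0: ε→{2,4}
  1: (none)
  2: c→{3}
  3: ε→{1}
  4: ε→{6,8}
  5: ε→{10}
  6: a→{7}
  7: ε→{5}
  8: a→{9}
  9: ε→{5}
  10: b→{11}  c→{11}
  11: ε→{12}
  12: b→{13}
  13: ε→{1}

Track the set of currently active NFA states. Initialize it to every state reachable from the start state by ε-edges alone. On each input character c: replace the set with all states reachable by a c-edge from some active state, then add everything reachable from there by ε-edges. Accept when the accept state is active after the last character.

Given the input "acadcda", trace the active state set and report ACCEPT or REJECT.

Answer: REJECT

Steps:
S₀ = ε-closure({0}) = {0,2,4,6,8}
'a' @ 1: {5,7,9,10}
'c' @ 2: {11,12}
'a' @ 3: {}  — state set empty
rest 'dcda' ignored (set empty)
end set {} — state 1 not in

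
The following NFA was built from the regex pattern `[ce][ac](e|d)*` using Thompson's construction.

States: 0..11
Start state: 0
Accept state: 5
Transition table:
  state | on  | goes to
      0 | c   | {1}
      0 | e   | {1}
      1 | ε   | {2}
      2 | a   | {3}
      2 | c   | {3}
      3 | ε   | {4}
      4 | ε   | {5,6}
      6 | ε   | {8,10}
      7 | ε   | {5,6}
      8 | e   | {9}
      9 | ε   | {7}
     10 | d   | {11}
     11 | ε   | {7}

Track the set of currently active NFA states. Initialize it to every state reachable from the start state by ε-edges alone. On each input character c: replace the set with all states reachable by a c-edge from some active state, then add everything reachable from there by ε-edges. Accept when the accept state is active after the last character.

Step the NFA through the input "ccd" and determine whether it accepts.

Answer: ACCEPT

Steps:
S₀ = ε-closure({0}) = {0}
'c' @ 1: {1,2}
'c' @ 2: {3,4,5,6,8,10}  ✓accept
'd' @ 3: {5,6,7,8,10,11}  ✓accept
after full input: {5,6,7,8,10,11}  (accept=5 in)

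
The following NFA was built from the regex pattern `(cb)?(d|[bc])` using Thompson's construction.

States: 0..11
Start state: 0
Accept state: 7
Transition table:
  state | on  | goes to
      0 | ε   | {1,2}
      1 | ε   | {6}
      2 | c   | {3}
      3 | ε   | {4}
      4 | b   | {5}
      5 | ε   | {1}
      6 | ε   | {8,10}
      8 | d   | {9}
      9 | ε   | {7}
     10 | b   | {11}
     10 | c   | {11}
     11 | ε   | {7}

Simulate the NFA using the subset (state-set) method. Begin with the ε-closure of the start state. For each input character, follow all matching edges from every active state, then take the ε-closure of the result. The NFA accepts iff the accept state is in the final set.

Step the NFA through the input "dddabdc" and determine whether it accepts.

initial (ε-close {0}): {0,1,2,6,8,10}
'd' @ 1: {7,9}  (accept∈set)
'd' @ 2: {}  — state set empty
rest 'dabdc' ignored (set empty)
after full input: {}  (accept=7 not in)

Answer: REJECT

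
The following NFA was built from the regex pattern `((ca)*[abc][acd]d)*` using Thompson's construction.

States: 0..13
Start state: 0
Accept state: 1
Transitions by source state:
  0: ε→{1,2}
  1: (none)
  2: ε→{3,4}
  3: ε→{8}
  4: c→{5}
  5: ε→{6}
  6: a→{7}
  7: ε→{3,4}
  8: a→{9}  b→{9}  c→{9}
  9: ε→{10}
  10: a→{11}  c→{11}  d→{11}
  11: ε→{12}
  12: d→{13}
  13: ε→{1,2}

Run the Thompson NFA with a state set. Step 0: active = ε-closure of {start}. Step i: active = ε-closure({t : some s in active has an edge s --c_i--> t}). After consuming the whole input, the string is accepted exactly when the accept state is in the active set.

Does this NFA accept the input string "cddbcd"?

Answer: ACCEPT

Trace:
S₀ = ε-closure({0}) = {0,1,2,3,4,8}
'c' @ 1: {5,6,9,10}
'd' @ 2: {11,12}
'd' @ 3: {1,2,3,4,8,13}  [accepting]
'b' @ 4: {9,10}
'c' @ 5: {11,12}
'd' @ 6: {1,2,3,4,8,13}  [accepting]
final: {1,2,3,4,8,13}; accept 1 in set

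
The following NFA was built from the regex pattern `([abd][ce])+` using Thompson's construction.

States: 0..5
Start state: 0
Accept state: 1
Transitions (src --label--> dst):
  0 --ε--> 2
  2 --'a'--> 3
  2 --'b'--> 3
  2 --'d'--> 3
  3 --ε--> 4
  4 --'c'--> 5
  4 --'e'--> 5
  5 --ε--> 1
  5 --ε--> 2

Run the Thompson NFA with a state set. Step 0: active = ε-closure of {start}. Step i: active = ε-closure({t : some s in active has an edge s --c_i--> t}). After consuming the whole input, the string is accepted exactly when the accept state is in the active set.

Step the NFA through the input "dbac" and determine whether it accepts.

start: ε-closure({0}) = {0,2}
'd' @ 1: {3,4}
'b' @ 2: {}  — state set empty
rest 'ac' ignored (set empty)
end set {} — state 1 not in

Answer: REJECT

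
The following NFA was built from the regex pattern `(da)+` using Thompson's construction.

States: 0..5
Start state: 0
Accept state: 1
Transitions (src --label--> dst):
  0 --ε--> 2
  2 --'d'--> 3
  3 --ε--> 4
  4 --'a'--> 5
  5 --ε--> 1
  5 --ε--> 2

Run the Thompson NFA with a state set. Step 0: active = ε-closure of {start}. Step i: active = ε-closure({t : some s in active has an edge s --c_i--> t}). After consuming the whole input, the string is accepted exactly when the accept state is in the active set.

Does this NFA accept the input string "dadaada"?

initial (ε-close {0}): {0,2}
'd' @ 1: {3,4}
'a' @ 2: {1,2,5}  ✓accept
'd' @ 3: {3,4}
'a' @ 4: {1,2,5}  ✓accept
'a' @ 5: {}  — dead — no transitions
rest 'da' ignored (set empty)
end set {} — state 1 not in

Answer: REJECT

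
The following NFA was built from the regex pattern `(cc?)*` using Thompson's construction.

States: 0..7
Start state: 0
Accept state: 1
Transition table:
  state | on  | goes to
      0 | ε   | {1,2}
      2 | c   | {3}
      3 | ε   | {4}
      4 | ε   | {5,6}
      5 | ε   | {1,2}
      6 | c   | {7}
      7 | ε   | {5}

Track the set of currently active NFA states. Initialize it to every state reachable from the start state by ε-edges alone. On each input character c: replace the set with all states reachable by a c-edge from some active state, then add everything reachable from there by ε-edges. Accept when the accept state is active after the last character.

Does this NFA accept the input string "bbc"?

Answer: REJECT

Trace:
initial (ε-close {0}): {0,1,2}
'b' @ 1: {}  — state set empty
rest 'bc' ignored (set empty)
final: {}; accept 1 not in set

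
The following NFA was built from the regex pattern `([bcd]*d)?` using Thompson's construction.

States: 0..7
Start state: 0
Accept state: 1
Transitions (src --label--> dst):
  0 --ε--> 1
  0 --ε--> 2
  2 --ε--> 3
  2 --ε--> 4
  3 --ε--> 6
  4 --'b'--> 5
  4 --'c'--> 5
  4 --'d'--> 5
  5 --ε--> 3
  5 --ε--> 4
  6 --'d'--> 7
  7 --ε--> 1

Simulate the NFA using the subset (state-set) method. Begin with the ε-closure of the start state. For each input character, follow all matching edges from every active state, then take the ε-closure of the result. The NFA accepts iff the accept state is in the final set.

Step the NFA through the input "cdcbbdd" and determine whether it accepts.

Answer: ACCEPT

Steps:
S₀ = ε-closure({0}) = {0,1,2,3,4,6}
'c' @ 1: {3,4,5,6}
'd' @ 2: {1,3,4,5,6,7}  [accepting]
'c' @ 3: {3,4,5,6}
'b' @ 4: {3,4,5,6}
'b' @ 5: {3,4,5,6}
'd' @ 6: {1,3,4,5,6,7}  [accepting]
'd' @ 7: {1,3,4,5,6,7}  [accepting]
final: {1,3,4,5,6,7}; accept 1 in set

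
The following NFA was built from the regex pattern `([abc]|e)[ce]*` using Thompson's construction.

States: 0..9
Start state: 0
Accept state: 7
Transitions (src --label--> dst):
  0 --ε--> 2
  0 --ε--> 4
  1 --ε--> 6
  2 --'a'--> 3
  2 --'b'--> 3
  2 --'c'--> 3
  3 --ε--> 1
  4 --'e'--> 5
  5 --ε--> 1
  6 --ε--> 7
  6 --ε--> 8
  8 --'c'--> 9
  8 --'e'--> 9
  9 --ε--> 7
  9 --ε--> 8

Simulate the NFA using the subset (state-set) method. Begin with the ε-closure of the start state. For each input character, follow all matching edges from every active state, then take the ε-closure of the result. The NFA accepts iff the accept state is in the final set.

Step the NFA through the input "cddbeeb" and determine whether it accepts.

Answer: REJECT

Derivation:
start: ε-closure({0}) = {0,2,4}
'c' @ 1: {1,3,6,7,8}  [accepting]
'd' @ 2: {}  — state set empty
rest 'dbeeb' ignored (set empty)
after full input: {}  (accept=7 not in)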